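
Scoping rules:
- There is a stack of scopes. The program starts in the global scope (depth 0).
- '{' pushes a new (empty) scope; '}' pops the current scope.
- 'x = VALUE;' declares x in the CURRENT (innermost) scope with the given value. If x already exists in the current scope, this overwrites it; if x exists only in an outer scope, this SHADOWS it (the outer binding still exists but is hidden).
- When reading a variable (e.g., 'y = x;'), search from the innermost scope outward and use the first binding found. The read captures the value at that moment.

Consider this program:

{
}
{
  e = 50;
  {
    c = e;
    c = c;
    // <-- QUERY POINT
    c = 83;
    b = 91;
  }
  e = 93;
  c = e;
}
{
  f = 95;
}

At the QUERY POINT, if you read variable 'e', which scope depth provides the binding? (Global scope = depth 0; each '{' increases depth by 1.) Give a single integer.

Answer: 1

Derivation:
Step 1: enter scope (depth=1)
Step 2: exit scope (depth=0)
Step 3: enter scope (depth=1)
Step 4: declare e=50 at depth 1
Step 5: enter scope (depth=2)
Step 6: declare c=(read e)=50 at depth 2
Step 7: declare c=(read c)=50 at depth 2
Visible at query point: c=50 e=50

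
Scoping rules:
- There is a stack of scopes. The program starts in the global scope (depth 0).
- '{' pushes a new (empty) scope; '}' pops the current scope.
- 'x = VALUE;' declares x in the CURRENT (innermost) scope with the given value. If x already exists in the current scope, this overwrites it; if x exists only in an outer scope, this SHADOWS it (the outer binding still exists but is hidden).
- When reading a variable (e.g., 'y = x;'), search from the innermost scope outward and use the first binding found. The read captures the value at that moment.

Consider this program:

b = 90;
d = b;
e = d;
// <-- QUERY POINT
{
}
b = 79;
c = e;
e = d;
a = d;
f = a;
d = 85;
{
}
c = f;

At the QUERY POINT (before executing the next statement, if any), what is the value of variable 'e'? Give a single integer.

Step 1: declare b=90 at depth 0
Step 2: declare d=(read b)=90 at depth 0
Step 3: declare e=(read d)=90 at depth 0
Visible at query point: b=90 d=90 e=90

Answer: 90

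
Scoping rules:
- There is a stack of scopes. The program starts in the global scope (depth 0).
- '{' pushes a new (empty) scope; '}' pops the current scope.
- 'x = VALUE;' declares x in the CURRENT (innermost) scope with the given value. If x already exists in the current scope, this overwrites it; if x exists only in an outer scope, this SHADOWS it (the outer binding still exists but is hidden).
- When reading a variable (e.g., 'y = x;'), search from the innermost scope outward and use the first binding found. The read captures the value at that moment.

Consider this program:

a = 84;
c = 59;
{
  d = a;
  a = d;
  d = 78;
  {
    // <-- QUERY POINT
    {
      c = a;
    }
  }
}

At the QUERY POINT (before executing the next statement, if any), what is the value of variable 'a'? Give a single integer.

Step 1: declare a=84 at depth 0
Step 2: declare c=59 at depth 0
Step 3: enter scope (depth=1)
Step 4: declare d=(read a)=84 at depth 1
Step 5: declare a=(read d)=84 at depth 1
Step 6: declare d=78 at depth 1
Step 7: enter scope (depth=2)
Visible at query point: a=84 c=59 d=78

Answer: 84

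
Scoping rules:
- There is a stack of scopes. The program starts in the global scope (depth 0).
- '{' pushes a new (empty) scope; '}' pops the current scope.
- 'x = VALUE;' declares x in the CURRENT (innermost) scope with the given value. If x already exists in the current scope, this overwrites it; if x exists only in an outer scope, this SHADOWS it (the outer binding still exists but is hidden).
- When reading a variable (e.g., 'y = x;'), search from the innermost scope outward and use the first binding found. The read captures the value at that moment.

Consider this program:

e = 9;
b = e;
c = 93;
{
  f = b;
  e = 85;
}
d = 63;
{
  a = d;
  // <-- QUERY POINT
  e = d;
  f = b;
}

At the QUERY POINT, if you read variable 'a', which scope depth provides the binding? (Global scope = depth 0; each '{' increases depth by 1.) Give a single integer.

Answer: 1

Derivation:
Step 1: declare e=9 at depth 0
Step 2: declare b=(read e)=9 at depth 0
Step 3: declare c=93 at depth 0
Step 4: enter scope (depth=1)
Step 5: declare f=(read b)=9 at depth 1
Step 6: declare e=85 at depth 1
Step 7: exit scope (depth=0)
Step 8: declare d=63 at depth 0
Step 9: enter scope (depth=1)
Step 10: declare a=(read d)=63 at depth 1
Visible at query point: a=63 b=9 c=93 d=63 e=9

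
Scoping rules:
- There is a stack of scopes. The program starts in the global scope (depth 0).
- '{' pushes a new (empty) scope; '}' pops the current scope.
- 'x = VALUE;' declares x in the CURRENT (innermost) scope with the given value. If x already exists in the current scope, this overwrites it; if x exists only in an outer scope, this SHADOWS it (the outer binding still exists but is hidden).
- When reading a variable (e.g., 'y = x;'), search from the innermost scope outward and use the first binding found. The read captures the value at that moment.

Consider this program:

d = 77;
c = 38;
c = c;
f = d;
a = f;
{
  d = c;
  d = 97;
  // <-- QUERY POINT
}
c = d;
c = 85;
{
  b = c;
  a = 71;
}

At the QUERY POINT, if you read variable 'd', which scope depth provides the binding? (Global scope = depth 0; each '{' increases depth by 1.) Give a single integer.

Step 1: declare d=77 at depth 0
Step 2: declare c=38 at depth 0
Step 3: declare c=(read c)=38 at depth 0
Step 4: declare f=(read d)=77 at depth 0
Step 5: declare a=(read f)=77 at depth 0
Step 6: enter scope (depth=1)
Step 7: declare d=(read c)=38 at depth 1
Step 8: declare d=97 at depth 1
Visible at query point: a=77 c=38 d=97 f=77

Answer: 1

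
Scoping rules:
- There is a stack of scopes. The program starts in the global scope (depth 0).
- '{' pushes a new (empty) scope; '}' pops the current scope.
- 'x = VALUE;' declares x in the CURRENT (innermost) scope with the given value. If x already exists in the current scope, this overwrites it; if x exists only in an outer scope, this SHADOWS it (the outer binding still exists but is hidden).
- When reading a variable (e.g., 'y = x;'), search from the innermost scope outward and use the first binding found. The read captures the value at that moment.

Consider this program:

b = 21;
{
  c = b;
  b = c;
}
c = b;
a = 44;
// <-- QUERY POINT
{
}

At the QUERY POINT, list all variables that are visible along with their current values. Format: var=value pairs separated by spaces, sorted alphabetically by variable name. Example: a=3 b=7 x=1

Answer: a=44 b=21 c=21

Derivation:
Step 1: declare b=21 at depth 0
Step 2: enter scope (depth=1)
Step 3: declare c=(read b)=21 at depth 1
Step 4: declare b=(read c)=21 at depth 1
Step 5: exit scope (depth=0)
Step 6: declare c=(read b)=21 at depth 0
Step 7: declare a=44 at depth 0
Visible at query point: a=44 b=21 c=21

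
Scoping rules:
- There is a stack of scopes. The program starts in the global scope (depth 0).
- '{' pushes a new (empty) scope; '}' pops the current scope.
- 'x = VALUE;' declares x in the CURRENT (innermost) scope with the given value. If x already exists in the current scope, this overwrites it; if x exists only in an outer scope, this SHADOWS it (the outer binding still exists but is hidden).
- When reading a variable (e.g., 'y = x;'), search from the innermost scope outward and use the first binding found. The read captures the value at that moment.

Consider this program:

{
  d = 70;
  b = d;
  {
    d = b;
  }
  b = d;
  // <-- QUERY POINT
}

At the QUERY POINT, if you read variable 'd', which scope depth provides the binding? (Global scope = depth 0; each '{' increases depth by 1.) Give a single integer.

Step 1: enter scope (depth=1)
Step 2: declare d=70 at depth 1
Step 3: declare b=(read d)=70 at depth 1
Step 4: enter scope (depth=2)
Step 5: declare d=(read b)=70 at depth 2
Step 6: exit scope (depth=1)
Step 7: declare b=(read d)=70 at depth 1
Visible at query point: b=70 d=70

Answer: 1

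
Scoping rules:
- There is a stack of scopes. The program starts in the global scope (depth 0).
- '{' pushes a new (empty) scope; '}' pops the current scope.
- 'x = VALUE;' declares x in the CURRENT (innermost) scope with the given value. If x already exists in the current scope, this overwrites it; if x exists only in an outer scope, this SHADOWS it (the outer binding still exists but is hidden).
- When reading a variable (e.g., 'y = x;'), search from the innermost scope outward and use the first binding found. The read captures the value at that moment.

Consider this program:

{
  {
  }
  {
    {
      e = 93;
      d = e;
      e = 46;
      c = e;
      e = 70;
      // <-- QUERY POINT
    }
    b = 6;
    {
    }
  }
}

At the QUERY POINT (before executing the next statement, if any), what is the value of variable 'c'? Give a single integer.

Answer: 46

Derivation:
Step 1: enter scope (depth=1)
Step 2: enter scope (depth=2)
Step 3: exit scope (depth=1)
Step 4: enter scope (depth=2)
Step 5: enter scope (depth=3)
Step 6: declare e=93 at depth 3
Step 7: declare d=(read e)=93 at depth 3
Step 8: declare e=46 at depth 3
Step 9: declare c=(read e)=46 at depth 3
Step 10: declare e=70 at depth 3
Visible at query point: c=46 d=93 e=70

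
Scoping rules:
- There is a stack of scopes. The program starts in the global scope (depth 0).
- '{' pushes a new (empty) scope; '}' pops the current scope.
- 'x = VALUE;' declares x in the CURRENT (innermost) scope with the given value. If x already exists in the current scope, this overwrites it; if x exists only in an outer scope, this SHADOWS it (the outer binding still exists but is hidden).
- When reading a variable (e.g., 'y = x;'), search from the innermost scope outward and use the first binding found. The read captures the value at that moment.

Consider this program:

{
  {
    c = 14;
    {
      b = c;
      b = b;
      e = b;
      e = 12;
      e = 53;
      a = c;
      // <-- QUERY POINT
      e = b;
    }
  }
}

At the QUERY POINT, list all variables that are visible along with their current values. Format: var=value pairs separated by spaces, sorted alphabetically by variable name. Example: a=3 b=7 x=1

Answer: a=14 b=14 c=14 e=53

Derivation:
Step 1: enter scope (depth=1)
Step 2: enter scope (depth=2)
Step 3: declare c=14 at depth 2
Step 4: enter scope (depth=3)
Step 5: declare b=(read c)=14 at depth 3
Step 6: declare b=(read b)=14 at depth 3
Step 7: declare e=(read b)=14 at depth 3
Step 8: declare e=12 at depth 3
Step 9: declare e=53 at depth 3
Step 10: declare a=(read c)=14 at depth 3
Visible at query point: a=14 b=14 c=14 e=53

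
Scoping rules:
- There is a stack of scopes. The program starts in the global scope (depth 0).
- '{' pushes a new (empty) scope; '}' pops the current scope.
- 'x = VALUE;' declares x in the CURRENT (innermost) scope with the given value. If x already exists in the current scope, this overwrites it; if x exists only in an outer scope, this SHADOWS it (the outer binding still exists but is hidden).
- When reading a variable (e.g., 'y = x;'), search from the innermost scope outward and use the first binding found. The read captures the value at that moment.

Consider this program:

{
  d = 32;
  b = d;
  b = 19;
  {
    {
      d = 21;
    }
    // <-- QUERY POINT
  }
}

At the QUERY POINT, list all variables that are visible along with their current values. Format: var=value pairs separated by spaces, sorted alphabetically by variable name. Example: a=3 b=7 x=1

Answer: b=19 d=32

Derivation:
Step 1: enter scope (depth=1)
Step 2: declare d=32 at depth 1
Step 3: declare b=(read d)=32 at depth 1
Step 4: declare b=19 at depth 1
Step 5: enter scope (depth=2)
Step 6: enter scope (depth=3)
Step 7: declare d=21 at depth 3
Step 8: exit scope (depth=2)
Visible at query point: b=19 d=32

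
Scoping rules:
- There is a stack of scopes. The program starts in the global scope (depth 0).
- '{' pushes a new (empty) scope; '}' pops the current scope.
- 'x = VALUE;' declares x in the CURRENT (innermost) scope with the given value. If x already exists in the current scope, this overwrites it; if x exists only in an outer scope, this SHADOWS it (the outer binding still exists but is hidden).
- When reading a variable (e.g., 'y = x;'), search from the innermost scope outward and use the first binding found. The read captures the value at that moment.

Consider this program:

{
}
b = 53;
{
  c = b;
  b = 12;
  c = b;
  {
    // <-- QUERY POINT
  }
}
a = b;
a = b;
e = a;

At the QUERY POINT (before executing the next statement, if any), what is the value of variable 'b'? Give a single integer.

Answer: 12

Derivation:
Step 1: enter scope (depth=1)
Step 2: exit scope (depth=0)
Step 3: declare b=53 at depth 0
Step 4: enter scope (depth=1)
Step 5: declare c=(read b)=53 at depth 1
Step 6: declare b=12 at depth 1
Step 7: declare c=(read b)=12 at depth 1
Step 8: enter scope (depth=2)
Visible at query point: b=12 c=12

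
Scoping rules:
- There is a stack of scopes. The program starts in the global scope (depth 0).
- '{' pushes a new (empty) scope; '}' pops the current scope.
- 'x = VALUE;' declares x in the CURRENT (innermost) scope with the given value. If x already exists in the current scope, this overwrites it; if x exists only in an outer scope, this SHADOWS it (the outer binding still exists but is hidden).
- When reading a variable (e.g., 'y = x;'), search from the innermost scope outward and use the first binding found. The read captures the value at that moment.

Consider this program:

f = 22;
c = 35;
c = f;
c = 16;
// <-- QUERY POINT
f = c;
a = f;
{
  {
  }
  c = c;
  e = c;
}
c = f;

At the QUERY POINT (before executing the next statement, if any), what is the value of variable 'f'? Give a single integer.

Step 1: declare f=22 at depth 0
Step 2: declare c=35 at depth 0
Step 3: declare c=(read f)=22 at depth 0
Step 4: declare c=16 at depth 0
Visible at query point: c=16 f=22

Answer: 22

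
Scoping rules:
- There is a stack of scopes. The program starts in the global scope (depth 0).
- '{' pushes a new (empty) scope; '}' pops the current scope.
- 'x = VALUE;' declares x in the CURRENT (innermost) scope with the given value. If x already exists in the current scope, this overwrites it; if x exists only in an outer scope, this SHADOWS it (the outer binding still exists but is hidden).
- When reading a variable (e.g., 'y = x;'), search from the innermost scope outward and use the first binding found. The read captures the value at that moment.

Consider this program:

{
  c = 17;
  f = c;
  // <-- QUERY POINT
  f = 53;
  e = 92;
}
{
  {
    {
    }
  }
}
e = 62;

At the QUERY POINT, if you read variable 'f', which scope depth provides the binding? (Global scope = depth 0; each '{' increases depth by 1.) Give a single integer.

Step 1: enter scope (depth=1)
Step 2: declare c=17 at depth 1
Step 3: declare f=(read c)=17 at depth 1
Visible at query point: c=17 f=17

Answer: 1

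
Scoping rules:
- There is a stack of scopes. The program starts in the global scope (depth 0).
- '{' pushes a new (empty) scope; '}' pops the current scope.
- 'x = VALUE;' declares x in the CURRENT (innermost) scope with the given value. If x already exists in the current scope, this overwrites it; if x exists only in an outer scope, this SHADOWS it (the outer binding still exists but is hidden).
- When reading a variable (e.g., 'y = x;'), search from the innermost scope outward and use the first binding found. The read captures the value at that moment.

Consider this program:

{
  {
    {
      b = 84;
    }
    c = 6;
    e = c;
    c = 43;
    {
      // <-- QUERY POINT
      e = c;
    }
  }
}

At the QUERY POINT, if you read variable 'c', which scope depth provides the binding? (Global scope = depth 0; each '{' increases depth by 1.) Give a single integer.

Step 1: enter scope (depth=1)
Step 2: enter scope (depth=2)
Step 3: enter scope (depth=3)
Step 4: declare b=84 at depth 3
Step 5: exit scope (depth=2)
Step 6: declare c=6 at depth 2
Step 7: declare e=(read c)=6 at depth 2
Step 8: declare c=43 at depth 2
Step 9: enter scope (depth=3)
Visible at query point: c=43 e=6

Answer: 2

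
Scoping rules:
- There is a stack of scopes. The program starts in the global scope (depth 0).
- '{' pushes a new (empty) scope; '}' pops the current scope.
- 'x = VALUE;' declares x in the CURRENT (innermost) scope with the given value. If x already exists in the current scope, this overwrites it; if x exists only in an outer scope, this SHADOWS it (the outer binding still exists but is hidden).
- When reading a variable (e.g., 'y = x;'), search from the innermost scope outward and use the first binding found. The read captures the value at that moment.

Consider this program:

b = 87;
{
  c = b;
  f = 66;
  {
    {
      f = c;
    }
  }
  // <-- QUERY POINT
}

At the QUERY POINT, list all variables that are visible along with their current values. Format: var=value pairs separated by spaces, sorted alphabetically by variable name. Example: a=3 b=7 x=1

Answer: b=87 c=87 f=66

Derivation:
Step 1: declare b=87 at depth 0
Step 2: enter scope (depth=1)
Step 3: declare c=(read b)=87 at depth 1
Step 4: declare f=66 at depth 1
Step 5: enter scope (depth=2)
Step 6: enter scope (depth=3)
Step 7: declare f=(read c)=87 at depth 3
Step 8: exit scope (depth=2)
Step 9: exit scope (depth=1)
Visible at query point: b=87 c=87 f=66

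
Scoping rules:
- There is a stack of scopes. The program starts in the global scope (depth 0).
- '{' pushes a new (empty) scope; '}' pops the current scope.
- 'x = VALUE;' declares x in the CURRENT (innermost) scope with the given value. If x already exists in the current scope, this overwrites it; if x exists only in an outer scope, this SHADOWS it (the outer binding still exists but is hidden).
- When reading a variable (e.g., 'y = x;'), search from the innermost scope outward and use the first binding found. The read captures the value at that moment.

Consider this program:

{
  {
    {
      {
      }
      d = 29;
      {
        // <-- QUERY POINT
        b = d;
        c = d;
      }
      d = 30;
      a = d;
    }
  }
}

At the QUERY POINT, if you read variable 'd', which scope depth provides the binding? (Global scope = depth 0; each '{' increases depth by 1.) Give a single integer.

Answer: 3

Derivation:
Step 1: enter scope (depth=1)
Step 2: enter scope (depth=2)
Step 3: enter scope (depth=3)
Step 4: enter scope (depth=4)
Step 5: exit scope (depth=3)
Step 6: declare d=29 at depth 3
Step 7: enter scope (depth=4)
Visible at query point: d=29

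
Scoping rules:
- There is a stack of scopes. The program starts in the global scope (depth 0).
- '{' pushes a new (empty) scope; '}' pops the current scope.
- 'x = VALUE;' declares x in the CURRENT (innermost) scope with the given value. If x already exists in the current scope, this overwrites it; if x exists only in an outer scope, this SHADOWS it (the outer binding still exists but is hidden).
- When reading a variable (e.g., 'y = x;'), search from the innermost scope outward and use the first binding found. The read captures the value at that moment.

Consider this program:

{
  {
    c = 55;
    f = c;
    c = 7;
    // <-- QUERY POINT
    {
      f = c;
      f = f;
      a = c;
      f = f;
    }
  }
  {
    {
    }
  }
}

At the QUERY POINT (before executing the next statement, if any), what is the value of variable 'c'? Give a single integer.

Answer: 7

Derivation:
Step 1: enter scope (depth=1)
Step 2: enter scope (depth=2)
Step 3: declare c=55 at depth 2
Step 4: declare f=(read c)=55 at depth 2
Step 5: declare c=7 at depth 2
Visible at query point: c=7 f=55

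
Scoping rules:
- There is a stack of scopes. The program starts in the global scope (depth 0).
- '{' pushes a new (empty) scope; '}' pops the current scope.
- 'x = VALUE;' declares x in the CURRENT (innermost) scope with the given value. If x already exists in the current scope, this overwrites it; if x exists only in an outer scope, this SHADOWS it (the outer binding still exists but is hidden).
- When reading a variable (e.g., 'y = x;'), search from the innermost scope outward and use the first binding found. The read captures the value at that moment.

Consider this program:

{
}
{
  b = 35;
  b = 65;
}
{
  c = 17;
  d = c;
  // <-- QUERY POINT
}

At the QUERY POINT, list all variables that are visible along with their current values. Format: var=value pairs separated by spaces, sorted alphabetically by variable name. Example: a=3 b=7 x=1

Answer: c=17 d=17

Derivation:
Step 1: enter scope (depth=1)
Step 2: exit scope (depth=0)
Step 3: enter scope (depth=1)
Step 4: declare b=35 at depth 1
Step 5: declare b=65 at depth 1
Step 6: exit scope (depth=0)
Step 7: enter scope (depth=1)
Step 8: declare c=17 at depth 1
Step 9: declare d=(read c)=17 at depth 1
Visible at query point: c=17 d=17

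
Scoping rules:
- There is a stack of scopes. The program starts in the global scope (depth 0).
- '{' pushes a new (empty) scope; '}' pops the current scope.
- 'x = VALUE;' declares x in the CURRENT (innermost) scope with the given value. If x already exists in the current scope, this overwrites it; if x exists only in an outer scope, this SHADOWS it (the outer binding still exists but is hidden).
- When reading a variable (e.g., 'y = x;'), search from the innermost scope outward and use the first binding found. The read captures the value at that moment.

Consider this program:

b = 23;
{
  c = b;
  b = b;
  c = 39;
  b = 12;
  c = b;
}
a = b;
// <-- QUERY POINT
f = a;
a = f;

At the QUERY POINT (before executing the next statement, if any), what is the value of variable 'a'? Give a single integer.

Answer: 23

Derivation:
Step 1: declare b=23 at depth 0
Step 2: enter scope (depth=1)
Step 3: declare c=(read b)=23 at depth 1
Step 4: declare b=(read b)=23 at depth 1
Step 5: declare c=39 at depth 1
Step 6: declare b=12 at depth 1
Step 7: declare c=(read b)=12 at depth 1
Step 8: exit scope (depth=0)
Step 9: declare a=(read b)=23 at depth 0
Visible at query point: a=23 b=23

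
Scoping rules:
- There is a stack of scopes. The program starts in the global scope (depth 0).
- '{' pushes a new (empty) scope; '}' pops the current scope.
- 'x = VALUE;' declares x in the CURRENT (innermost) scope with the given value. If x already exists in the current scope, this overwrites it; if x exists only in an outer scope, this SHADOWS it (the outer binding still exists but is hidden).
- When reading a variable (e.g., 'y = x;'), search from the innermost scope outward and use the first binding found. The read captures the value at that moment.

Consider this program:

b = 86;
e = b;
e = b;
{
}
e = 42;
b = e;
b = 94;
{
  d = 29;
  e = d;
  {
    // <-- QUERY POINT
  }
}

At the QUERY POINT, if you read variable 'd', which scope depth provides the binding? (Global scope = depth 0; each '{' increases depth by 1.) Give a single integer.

Step 1: declare b=86 at depth 0
Step 2: declare e=(read b)=86 at depth 0
Step 3: declare e=(read b)=86 at depth 0
Step 4: enter scope (depth=1)
Step 5: exit scope (depth=0)
Step 6: declare e=42 at depth 0
Step 7: declare b=(read e)=42 at depth 0
Step 8: declare b=94 at depth 0
Step 9: enter scope (depth=1)
Step 10: declare d=29 at depth 1
Step 11: declare e=(read d)=29 at depth 1
Step 12: enter scope (depth=2)
Visible at query point: b=94 d=29 e=29

Answer: 1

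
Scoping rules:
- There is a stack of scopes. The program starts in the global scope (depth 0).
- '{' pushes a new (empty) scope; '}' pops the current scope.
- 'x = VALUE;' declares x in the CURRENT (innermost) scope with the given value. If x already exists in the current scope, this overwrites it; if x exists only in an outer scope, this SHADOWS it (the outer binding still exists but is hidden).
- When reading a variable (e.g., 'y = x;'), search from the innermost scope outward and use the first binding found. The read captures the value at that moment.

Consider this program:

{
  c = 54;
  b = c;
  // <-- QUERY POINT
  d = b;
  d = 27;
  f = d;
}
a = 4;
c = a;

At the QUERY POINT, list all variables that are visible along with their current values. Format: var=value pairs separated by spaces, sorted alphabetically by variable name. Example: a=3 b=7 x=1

Step 1: enter scope (depth=1)
Step 2: declare c=54 at depth 1
Step 3: declare b=(read c)=54 at depth 1
Visible at query point: b=54 c=54

Answer: b=54 c=54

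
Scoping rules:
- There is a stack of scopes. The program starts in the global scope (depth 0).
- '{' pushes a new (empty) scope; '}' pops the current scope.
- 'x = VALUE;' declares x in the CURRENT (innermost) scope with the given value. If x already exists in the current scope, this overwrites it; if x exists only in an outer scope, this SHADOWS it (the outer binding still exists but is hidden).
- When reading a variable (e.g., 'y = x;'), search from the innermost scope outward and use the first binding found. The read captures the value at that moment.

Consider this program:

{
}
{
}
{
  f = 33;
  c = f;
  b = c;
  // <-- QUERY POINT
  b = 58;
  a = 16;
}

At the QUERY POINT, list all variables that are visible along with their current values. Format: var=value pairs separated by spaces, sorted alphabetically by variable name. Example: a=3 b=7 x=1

Step 1: enter scope (depth=1)
Step 2: exit scope (depth=0)
Step 3: enter scope (depth=1)
Step 4: exit scope (depth=0)
Step 5: enter scope (depth=1)
Step 6: declare f=33 at depth 1
Step 7: declare c=(read f)=33 at depth 1
Step 8: declare b=(read c)=33 at depth 1
Visible at query point: b=33 c=33 f=33

Answer: b=33 c=33 f=33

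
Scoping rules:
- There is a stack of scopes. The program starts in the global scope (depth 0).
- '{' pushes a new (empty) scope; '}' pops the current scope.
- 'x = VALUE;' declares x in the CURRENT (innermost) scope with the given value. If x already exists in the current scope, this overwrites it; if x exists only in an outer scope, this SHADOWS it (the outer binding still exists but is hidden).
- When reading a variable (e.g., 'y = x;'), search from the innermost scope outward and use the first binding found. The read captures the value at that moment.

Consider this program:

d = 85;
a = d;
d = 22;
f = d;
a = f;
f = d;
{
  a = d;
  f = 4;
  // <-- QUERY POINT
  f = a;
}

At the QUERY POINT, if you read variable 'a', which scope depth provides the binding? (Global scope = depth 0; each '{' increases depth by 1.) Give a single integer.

Step 1: declare d=85 at depth 0
Step 2: declare a=(read d)=85 at depth 0
Step 3: declare d=22 at depth 0
Step 4: declare f=(read d)=22 at depth 0
Step 5: declare a=(read f)=22 at depth 0
Step 6: declare f=(read d)=22 at depth 0
Step 7: enter scope (depth=1)
Step 8: declare a=(read d)=22 at depth 1
Step 9: declare f=4 at depth 1
Visible at query point: a=22 d=22 f=4

Answer: 1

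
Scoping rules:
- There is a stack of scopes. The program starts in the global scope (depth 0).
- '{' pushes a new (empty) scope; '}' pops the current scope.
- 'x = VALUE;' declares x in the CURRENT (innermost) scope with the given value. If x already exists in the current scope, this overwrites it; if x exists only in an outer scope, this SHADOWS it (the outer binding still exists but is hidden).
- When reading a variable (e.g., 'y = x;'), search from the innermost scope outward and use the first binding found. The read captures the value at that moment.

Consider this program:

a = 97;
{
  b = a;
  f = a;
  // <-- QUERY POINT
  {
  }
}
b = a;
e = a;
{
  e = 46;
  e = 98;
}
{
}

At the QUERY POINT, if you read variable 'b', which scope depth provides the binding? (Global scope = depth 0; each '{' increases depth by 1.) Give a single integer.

Step 1: declare a=97 at depth 0
Step 2: enter scope (depth=1)
Step 3: declare b=(read a)=97 at depth 1
Step 4: declare f=(read a)=97 at depth 1
Visible at query point: a=97 b=97 f=97

Answer: 1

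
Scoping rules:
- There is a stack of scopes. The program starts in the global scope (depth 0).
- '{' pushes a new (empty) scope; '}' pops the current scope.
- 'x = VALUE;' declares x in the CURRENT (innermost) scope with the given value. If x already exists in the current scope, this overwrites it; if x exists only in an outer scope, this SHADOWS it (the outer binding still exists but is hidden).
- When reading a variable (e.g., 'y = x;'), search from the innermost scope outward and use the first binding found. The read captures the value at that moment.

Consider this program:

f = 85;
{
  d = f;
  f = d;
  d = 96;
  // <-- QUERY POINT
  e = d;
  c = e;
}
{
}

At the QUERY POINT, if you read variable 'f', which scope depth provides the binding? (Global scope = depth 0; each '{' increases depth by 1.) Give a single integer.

Step 1: declare f=85 at depth 0
Step 2: enter scope (depth=1)
Step 3: declare d=(read f)=85 at depth 1
Step 4: declare f=(read d)=85 at depth 1
Step 5: declare d=96 at depth 1
Visible at query point: d=96 f=85

Answer: 1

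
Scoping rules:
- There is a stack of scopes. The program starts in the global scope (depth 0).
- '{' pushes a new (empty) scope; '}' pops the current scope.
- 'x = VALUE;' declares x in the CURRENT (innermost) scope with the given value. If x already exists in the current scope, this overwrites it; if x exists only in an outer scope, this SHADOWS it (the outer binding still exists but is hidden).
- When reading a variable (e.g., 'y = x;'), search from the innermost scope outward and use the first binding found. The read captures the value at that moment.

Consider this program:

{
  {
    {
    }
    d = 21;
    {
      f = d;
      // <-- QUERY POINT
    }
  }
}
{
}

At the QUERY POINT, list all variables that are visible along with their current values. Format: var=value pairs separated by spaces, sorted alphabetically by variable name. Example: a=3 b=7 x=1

Answer: d=21 f=21

Derivation:
Step 1: enter scope (depth=1)
Step 2: enter scope (depth=2)
Step 3: enter scope (depth=3)
Step 4: exit scope (depth=2)
Step 5: declare d=21 at depth 2
Step 6: enter scope (depth=3)
Step 7: declare f=(read d)=21 at depth 3
Visible at query point: d=21 f=21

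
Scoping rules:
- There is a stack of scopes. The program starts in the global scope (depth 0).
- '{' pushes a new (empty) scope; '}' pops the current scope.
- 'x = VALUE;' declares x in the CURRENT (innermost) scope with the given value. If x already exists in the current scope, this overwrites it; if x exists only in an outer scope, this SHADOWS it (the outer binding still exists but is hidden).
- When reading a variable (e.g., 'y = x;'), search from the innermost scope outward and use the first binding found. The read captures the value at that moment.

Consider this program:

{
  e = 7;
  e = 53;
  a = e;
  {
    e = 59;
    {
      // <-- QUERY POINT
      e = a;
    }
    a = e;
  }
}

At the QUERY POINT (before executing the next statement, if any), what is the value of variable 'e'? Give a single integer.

Answer: 59

Derivation:
Step 1: enter scope (depth=1)
Step 2: declare e=7 at depth 1
Step 3: declare e=53 at depth 1
Step 4: declare a=(read e)=53 at depth 1
Step 5: enter scope (depth=2)
Step 6: declare e=59 at depth 2
Step 7: enter scope (depth=3)
Visible at query point: a=53 e=59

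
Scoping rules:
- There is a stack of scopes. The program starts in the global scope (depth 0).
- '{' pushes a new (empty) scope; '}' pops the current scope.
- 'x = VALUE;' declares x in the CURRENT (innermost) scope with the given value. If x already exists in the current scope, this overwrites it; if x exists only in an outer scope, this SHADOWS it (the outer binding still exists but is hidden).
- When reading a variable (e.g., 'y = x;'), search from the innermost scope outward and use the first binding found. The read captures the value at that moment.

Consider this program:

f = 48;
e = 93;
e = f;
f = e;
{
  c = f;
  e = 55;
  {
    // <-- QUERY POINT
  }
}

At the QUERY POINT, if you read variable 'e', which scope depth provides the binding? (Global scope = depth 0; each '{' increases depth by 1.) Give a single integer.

Step 1: declare f=48 at depth 0
Step 2: declare e=93 at depth 0
Step 3: declare e=(read f)=48 at depth 0
Step 4: declare f=(read e)=48 at depth 0
Step 5: enter scope (depth=1)
Step 6: declare c=(read f)=48 at depth 1
Step 7: declare e=55 at depth 1
Step 8: enter scope (depth=2)
Visible at query point: c=48 e=55 f=48

Answer: 1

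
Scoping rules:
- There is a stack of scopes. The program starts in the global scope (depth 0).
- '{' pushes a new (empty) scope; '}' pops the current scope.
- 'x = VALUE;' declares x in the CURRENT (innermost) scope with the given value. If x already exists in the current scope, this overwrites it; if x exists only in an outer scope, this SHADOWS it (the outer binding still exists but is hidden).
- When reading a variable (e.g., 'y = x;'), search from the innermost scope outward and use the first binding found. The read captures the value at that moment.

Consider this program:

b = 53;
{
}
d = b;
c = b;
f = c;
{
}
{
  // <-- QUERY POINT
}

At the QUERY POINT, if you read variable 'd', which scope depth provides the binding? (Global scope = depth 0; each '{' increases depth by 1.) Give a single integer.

Answer: 0

Derivation:
Step 1: declare b=53 at depth 0
Step 2: enter scope (depth=1)
Step 3: exit scope (depth=0)
Step 4: declare d=(read b)=53 at depth 0
Step 5: declare c=(read b)=53 at depth 0
Step 6: declare f=(read c)=53 at depth 0
Step 7: enter scope (depth=1)
Step 8: exit scope (depth=0)
Step 9: enter scope (depth=1)
Visible at query point: b=53 c=53 d=53 f=53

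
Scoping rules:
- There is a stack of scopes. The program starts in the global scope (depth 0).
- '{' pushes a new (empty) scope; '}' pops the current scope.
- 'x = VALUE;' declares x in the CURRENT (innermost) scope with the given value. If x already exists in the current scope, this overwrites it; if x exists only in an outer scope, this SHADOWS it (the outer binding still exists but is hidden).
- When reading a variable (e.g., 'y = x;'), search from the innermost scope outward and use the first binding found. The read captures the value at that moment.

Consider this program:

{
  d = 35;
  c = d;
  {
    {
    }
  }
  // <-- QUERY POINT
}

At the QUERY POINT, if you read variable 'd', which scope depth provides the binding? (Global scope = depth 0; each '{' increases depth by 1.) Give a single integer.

Answer: 1

Derivation:
Step 1: enter scope (depth=1)
Step 2: declare d=35 at depth 1
Step 3: declare c=(read d)=35 at depth 1
Step 4: enter scope (depth=2)
Step 5: enter scope (depth=3)
Step 6: exit scope (depth=2)
Step 7: exit scope (depth=1)
Visible at query point: c=35 d=35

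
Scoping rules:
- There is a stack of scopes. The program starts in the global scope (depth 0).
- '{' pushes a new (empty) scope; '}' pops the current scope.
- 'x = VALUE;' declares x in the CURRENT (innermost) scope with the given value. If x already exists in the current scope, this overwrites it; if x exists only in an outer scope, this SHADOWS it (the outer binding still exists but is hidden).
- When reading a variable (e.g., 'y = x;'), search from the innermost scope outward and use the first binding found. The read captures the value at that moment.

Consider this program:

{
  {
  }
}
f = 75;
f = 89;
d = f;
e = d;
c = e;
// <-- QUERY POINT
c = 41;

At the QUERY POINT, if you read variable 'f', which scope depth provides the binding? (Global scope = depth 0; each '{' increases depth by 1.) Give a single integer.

Step 1: enter scope (depth=1)
Step 2: enter scope (depth=2)
Step 3: exit scope (depth=1)
Step 4: exit scope (depth=0)
Step 5: declare f=75 at depth 0
Step 6: declare f=89 at depth 0
Step 7: declare d=(read f)=89 at depth 0
Step 8: declare e=(read d)=89 at depth 0
Step 9: declare c=(read e)=89 at depth 0
Visible at query point: c=89 d=89 e=89 f=89

Answer: 0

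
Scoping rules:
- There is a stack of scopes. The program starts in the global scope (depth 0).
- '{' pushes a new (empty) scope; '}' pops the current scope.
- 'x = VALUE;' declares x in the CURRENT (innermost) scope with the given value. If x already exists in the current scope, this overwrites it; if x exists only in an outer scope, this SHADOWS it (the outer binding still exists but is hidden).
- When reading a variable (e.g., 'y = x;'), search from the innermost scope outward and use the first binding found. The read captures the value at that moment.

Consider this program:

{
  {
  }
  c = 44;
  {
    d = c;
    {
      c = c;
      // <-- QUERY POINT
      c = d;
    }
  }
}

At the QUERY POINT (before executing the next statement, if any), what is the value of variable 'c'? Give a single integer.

Step 1: enter scope (depth=1)
Step 2: enter scope (depth=2)
Step 3: exit scope (depth=1)
Step 4: declare c=44 at depth 1
Step 5: enter scope (depth=2)
Step 6: declare d=(read c)=44 at depth 2
Step 7: enter scope (depth=3)
Step 8: declare c=(read c)=44 at depth 3
Visible at query point: c=44 d=44

Answer: 44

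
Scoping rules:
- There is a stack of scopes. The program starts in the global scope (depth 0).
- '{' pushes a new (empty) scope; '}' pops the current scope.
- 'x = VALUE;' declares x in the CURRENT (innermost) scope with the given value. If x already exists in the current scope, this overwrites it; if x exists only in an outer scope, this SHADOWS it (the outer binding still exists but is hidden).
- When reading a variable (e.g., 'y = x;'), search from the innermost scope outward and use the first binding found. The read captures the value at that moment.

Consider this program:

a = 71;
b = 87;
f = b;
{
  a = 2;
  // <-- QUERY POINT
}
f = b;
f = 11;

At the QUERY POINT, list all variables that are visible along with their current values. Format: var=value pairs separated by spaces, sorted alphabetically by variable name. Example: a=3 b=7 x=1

Step 1: declare a=71 at depth 0
Step 2: declare b=87 at depth 0
Step 3: declare f=(read b)=87 at depth 0
Step 4: enter scope (depth=1)
Step 5: declare a=2 at depth 1
Visible at query point: a=2 b=87 f=87

Answer: a=2 b=87 f=87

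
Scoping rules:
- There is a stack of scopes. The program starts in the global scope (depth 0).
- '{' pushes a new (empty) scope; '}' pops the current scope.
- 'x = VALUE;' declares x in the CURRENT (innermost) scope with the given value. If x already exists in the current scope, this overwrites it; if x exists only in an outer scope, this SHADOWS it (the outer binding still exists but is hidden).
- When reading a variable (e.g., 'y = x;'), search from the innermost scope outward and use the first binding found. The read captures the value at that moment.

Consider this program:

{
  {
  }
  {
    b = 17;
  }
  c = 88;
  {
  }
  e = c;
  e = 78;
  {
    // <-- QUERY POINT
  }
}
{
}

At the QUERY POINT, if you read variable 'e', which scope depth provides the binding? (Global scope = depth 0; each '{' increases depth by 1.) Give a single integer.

Step 1: enter scope (depth=1)
Step 2: enter scope (depth=2)
Step 3: exit scope (depth=1)
Step 4: enter scope (depth=2)
Step 5: declare b=17 at depth 2
Step 6: exit scope (depth=1)
Step 7: declare c=88 at depth 1
Step 8: enter scope (depth=2)
Step 9: exit scope (depth=1)
Step 10: declare e=(read c)=88 at depth 1
Step 11: declare e=78 at depth 1
Step 12: enter scope (depth=2)
Visible at query point: c=88 e=78

Answer: 1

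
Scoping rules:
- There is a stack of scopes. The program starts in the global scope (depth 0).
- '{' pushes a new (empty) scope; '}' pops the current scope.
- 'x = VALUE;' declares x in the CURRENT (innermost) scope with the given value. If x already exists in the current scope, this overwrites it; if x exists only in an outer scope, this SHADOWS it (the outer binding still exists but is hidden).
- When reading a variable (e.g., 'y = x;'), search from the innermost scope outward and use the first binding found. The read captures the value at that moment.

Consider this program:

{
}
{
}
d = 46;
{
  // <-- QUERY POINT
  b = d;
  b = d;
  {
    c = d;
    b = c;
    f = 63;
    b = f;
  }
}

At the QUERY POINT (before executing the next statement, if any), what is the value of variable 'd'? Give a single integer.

Step 1: enter scope (depth=1)
Step 2: exit scope (depth=0)
Step 3: enter scope (depth=1)
Step 4: exit scope (depth=0)
Step 5: declare d=46 at depth 0
Step 6: enter scope (depth=1)
Visible at query point: d=46

Answer: 46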